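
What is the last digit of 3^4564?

1

Powers of 3 mod 10 repeat with period 4: 3, 9, 7, 1.
4564 mod 4 = 0, so the last digit matches 3^4 = 1.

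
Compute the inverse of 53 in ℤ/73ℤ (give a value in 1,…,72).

73 = 1·53 + 20
53 = 2·20 + 13
20 = 1·13 + 7
13 = 1·7 + 6
7 = 1·6 + 1
6 = 6·1 + 0
Back-substituting gives 53·62 ≡ 1 (mod 73).

62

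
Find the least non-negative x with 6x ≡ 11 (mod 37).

6⁻¹ ≡ 31 (mod 37) because 6·31 = 186 = 5·37 + 1.
Multiplying both sides by 31: x ≡ 31·11 = 341 ≡ 8 (mod 37).
Check: 6·8 = 48 = 1·37 + 11.

8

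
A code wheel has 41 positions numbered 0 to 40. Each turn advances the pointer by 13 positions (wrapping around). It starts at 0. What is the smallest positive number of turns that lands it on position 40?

13⁻¹ ≡ 19 (mod 41) because 13·19 = 247 = 6·41 + 1.
So x ≡ 19·40 = 760 ≡ 22 (mod 41).
Check: 13·22 = 286 = 6·41 + 40.

22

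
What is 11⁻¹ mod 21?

11·2 = 22 = 1·21 + 1, so 11⁻¹ ≡ 2 (mod 21).

2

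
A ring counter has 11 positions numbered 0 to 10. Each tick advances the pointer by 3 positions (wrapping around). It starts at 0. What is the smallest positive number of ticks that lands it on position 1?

The inverse of 3 mod 11 is 4 (since 3·4 = 12 ≡ 1).
Multiplying both sides by 4: x ≡ 4·1 = 4 ≡ 4 (mod 11).
Check: 3·4 = 12 = 1·11 + 1.

4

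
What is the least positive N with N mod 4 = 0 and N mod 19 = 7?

Since 19·3 ≡ 1 (mod 4), take x = 7 + 19·((0−7)·3 mod 4) = 7 + 19·3 = 64.
Check: 64 mod 4 = 0, 64 mod 19 = 7.

64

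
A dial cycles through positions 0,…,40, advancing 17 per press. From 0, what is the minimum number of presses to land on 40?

The inverse of 17 mod 41 is 29 (since 17·29 = 493 ≡ 1).
So x ≡ 29·40 = 1160 ≡ 12 (mod 41).

12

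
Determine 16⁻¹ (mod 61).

61 = 3·16 + 13
16 = 1·13 + 3
13 = 4·3 + 1
3 = 3·1 + 0
Back-substituting gives 16·42 ≡ 1 (mod 61).

42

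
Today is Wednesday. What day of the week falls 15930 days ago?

15930 = 2275·7 + 5, so 15930 mod 7 = 5.
Wednesday − 5 days → Friday.

Friday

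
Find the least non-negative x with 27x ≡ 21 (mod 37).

27⁻¹ ≡ 11 (mod 37) because 27·11 = 297 = 8·37 + 1.
Multiplying both sides by 11: x ≡ 11·21 = 231 ≡ 9 (mod 37).
Check: 27·9 = 243 = 6·37 + 21.

9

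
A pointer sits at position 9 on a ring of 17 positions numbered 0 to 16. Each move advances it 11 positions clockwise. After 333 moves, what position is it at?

0

333·11 = 3663.
3663 mod 17 = 8 (since 215·17 = 3655).
(9 + 8) mod 17 = 0.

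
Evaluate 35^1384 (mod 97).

By repeated squaring mod 97: 35^1≡35, 35^2≡61, 35^4≡35, 35^8≡61, 35^16≡35, 35^32≡61, 35^64≡35, 35^128≡61, 35^256≡35, 35^512≡61, 35^1024≡35.
Since 1384 = 8 + 32 + 64 + 256 + 1024 in binary, 35^1384 ≡ 61·61·35·35·35 ≡ 35 (mod 97).

35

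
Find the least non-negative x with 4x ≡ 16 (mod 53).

4

4⁻¹ ≡ 40 (mod 53) because 4·40 = 160 = 3·53 + 1.
So x ≡ 40·16 = 640 ≡ 4 (mod 53).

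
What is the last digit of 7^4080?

Last digits of 7^n: 7, 9, 3, 1 (period 4).
4080 mod 4 = 0, so the last digit matches 7^4 = 1.

1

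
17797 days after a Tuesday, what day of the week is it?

Friday

17797 − 2542·7 = 3, so 17797 ≡ 3 (mod 7).
Tuesday + 3 days → Friday.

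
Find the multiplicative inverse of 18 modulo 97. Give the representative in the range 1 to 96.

27

97 = 5·18 + 7
18 = 2·7 + 4
7 = 1·4 + 3
4 = 1·3 + 1
3 = 3·1 + 0
Back-substituting gives 18·27 ≡ 1 (mod 97).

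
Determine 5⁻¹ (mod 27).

11

27 = 5·5 + 2
5 = 2·2 + 1
2 = 2·1 + 0
Back-substituting gives 5·11 ≡ 1 (mod 27).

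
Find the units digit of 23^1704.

1

Powers of 3 mod 10 repeat with period 4: 3, 9, 7, 1.
1704 leaves remainder 0 on division by 4, so 23^1704 ends in 1.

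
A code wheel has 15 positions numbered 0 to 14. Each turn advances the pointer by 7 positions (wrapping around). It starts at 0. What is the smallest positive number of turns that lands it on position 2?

11

7⁻¹ ≡ 13 (mod 15) because 7·13 = 91 = 6·15 + 1.
Multiplying both sides by 13: x ≡ 13·2 = 26 ≡ 11 (mod 15).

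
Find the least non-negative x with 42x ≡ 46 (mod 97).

75

The inverse of 42 mod 97 is 67 (since 42·67 = 2814 ≡ 1).
So x ≡ 67·46 = 3082 ≡ 75 (mod 97).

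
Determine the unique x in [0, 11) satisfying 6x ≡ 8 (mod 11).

6⁻¹ ≡ 2 (mod 11) because 6·2 = 12 = 1·11 + 1.
Multiplying both sides by 2: x ≡ 2·8 = 16 ≡ 5 (mod 11).

5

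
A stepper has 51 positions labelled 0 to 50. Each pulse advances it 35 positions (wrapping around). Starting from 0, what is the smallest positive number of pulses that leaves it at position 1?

35·35 = 1225 = 24·51 + 1, so 35⁻¹ ≡ 35 (mod 51).

35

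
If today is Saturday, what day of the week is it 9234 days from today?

Sunday

9234 mod 7 = 1 (since 1319·7 = 9233).
Saturday + 1 day → Sunday.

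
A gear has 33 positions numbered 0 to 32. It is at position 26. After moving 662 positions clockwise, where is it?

662 mod 33 = 2 (since 20·33 = 660).
(26 + 2) mod 33 = 28.

28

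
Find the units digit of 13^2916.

Powers of 3 mod 10 repeat with period 4: 3, 9, 7, 1.
2916 leaves remainder 0 on division by 4, so 13^2916 ends in 1.

1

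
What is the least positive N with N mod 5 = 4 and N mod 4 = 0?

4

x ≡ 0 (mod 4) gives x ∈ {0, 4}.
The first of these with x mod 5 = 4 is 4.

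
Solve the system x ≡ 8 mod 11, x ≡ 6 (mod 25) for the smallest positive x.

x ≡ 8 (mod 11) gives x ∈ {8, 19, 30, 41, 52, 63, 74, 85, …}.
The first of these with x mod 25 = 6 is 206.

206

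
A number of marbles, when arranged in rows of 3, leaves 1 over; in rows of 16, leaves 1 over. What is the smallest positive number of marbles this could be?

1

x ≡ 1 (mod 3) gives x ∈ {1}.
The first of these with x mod 16 = 1 is 1.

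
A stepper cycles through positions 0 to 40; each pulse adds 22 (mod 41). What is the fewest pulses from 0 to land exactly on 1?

28

22·28 = 616 = 15·41 + 1, so 22⁻¹ ≡ 28 (mod 41).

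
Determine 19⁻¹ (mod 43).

19·34 = 646 = 15·43 + 1, so 19⁻¹ ≡ 34 (mod 43).

34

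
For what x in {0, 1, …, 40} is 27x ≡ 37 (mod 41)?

12

The inverse of 27 mod 41 is 38 (since 27·38 = 1026 ≡ 1).
So x ≡ 38·37 = 1406 ≡ 12 (mod 41).
Check: 27·12 = 324 = 7·41 + 37.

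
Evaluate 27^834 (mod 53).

40

Successive squares of 27 mod 53: 27^1≡27, 27^2≡40, 27^4≡10, 27^8≡47, 27^16≡36, 27^32≡24, 27^64≡46, 27^128≡49, 27^256≡16, 27^512≡44.
Since 834 = 2 + 64 + 256 + 512 in binary, 27^834 ≡ 40·46·16·44 ≡ 40 (mod 53).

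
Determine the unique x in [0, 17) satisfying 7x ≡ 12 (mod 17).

9

7⁻¹ ≡ 5 (mod 17) because 7·5 = 35 = 2·17 + 1.
So x ≡ 5·12 = 60 ≡ 9 (mod 17).
Check: 7·9 = 63 = 3·17 + 12.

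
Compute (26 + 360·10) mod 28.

360·10 = 3600.
3600 mod 28 = 16 (since 128·28 = 3584).
(26 + 16) mod 28 = 14.

14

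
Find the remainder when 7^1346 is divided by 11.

4

Successive squares of 7 mod 11: 7^1≡7, 7^2≡5, 7^4≡3, 7^8≡9, 7^16≡4, 7^32≡5, 7^64≡3, 7^128≡9, 7^256≡4, 7^512≡5, 7^1024≡3.
1346 = 2 + 64 + 256 + 1024, so 7^1346 ≡ 5·3·4·3 ≡ 4 (mod 11).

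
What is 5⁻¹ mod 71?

5·57 = 285 = 4·71 + 1, so 5⁻¹ ≡ 57 (mod 71).

57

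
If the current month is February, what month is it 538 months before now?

April

538 = 44·12 + 10, so 538 mod 12 = 10.
February − 10 months → April.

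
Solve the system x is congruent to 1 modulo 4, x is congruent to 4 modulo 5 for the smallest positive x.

x ≡ 1 (mod 4) gives x ∈ {1, 5, 9}.
The first of these with x mod 5 = 4 is 9.

9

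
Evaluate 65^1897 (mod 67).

By repeated squaring mod 67: 65^1≡65, 65^2≡4, 65^4≡16, 65^8≡55, 65^16≡10, 65^32≡33, 65^64≡17, 65^128≡21, 65^256≡39, 65^512≡47, 65^1024≡65.
1897 = 1 + 8 + 32 + 64 + 256 + 512 + 1024, so 65^1897 ≡ 65·55·33·17·39·47·65 ≡ 10 (mod 67).

10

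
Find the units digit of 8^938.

Powers of 8 mod 10 repeat with period 4: 8, 4, 2, 6.
938 mod 4 = 2, so the last digit matches 8^2 = 4.

4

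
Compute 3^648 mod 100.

By repeated squaring mod 100: 3^1≡3, 3^2≡9, 3^4≡81, 3^8≡61, 3^16≡21, 3^32≡41, 3^64≡81, 3^128≡61, 3^256≡21, 3^512≡41.
648 = 8 + 128 + 512, so 3^648 ≡ 61·61·41 ≡ 61 (mod 100).

61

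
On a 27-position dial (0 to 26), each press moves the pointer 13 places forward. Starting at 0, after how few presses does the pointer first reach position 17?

20

13⁻¹ ≡ 25 (mod 27) because 13·25 = 325 = 12·27 + 1.
So x ≡ 25·17 = 425 ≡ 20 (mod 27).
Check: 13·20 = 260 = 9·27 + 17.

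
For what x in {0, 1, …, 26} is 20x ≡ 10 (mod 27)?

14

The inverse of 20 mod 27 is 23 (since 20·23 = 460 ≡ 1).
So x ≡ 23·10 = 230 ≡ 14 (mod 27).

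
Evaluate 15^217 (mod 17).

Square-and-reduce mod 17: 15^1≡15, 15^2≡4, 15^4≡16, 15^8≡1, 15^16≡1, 15^32≡1, 15^64≡1, 15^128≡1.
217 = 1 + 8 + 16 + 64 + 128, so 15^217 ≡ 15·1·1·1·1 ≡ 15 (mod 17).

15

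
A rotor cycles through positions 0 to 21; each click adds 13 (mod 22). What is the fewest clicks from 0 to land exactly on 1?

13·17 = 221 = 10·22 + 1, so 13⁻¹ ≡ 17 (mod 22).

17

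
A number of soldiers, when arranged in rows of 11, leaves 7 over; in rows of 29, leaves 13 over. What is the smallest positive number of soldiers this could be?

x ≡ 7 (mod 11) gives x ∈ {7, 18, 29, 40, 51, 62, 73, 84, …}.
The first of these with x mod 29 = 13 is 216.

216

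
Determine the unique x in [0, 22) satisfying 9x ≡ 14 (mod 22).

4

9⁻¹ ≡ 5 (mod 22) because 9·5 = 45 = 2·22 + 1.
So x ≡ 5·14 = 70 ≡ 4 (mod 22).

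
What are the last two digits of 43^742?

Square-and-reduce mod 100: 43^1≡43, 43^2≡49, 43^4≡1, 43^8≡1, 43^16≡1, 43^32≡1, 43^64≡1, 43^128≡1, 43^256≡1, 43^512≡1.
Since 742 = 2 + 4 + 32 + 64 + 128 + 512 in binary, 43^742 ≡ 49·1·1·1·1·1 ≡ 49 (mod 100).

49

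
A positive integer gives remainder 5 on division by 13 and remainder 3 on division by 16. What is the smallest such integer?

x ≡ 5 (mod 13) gives x ∈ {5, 18, 31, 44, 57, 70, 83}.
The first of these with x mod 16 = 3 is 83.

83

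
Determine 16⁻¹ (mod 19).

6

19 = 1·16 + 3
16 = 5·3 + 1
3 = 3·1 + 0
Back-substituting gives 16·6 ≡ 1 (mod 19).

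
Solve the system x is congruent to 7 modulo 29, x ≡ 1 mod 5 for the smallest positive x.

36

Since 5·6 ≡ 1 (mod 29), take x = 1 + 5·((7−1)·6 mod 29) = 1 + 5·7 = 36.
Check: 36 mod 29 = 7, 36 mod 5 = 1.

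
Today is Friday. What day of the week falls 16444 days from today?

Saturday

16444 = 2349·7 + 1, so 16444 mod 7 = 1.
Friday + 1 day → Saturday.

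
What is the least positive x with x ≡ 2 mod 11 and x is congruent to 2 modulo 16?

x ≡ 2 (mod 11) gives x ∈ {2}.
The first of these with x mod 16 = 2 is 2.

2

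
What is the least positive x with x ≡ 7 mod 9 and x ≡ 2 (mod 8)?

34

x ≡ 2 (mod 8) gives x ∈ {2, 10, 18, 26, 34}.
The first of these with x mod 9 = 7 is 34.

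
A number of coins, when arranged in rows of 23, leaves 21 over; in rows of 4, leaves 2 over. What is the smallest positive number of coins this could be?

90

Since 4·6 ≡ 1 (mod 23), take x = 2 + 4·((21−2)·6 mod 23) = 2 + 4·22 = 90.
Check: 90 mod 23 = 21, 90 mod 4 = 2.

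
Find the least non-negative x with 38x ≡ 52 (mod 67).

38⁻¹ ≡ 30 (mod 67) because 38·30 = 1140 = 17·67 + 1.
So x ≡ 30·52 = 1560 ≡ 19 (mod 67).

19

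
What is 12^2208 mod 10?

6

Powers of 2 mod 10 repeat with period 4: 2, 4, 8, 6.
2208 leaves remainder 0 on division by 4, so 12^2208 ends in 6.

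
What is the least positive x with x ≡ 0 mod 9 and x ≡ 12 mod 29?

x ≡ 0 (mod 9) gives x ∈ {0, 9, 18, 27, 36, 45, 54, 63, …}.
The first of these with x mod 29 = 12 is 99.

99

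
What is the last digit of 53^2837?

3

Last digits of 3^n: 3, 9, 7, 1 (period 4).
2837 mod 4 = 1, so the last digit matches 3^1 = 3.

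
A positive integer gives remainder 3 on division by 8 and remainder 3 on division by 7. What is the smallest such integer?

x ≡ 3 (mod 7) gives x ∈ {3}.
The first of these with x mod 8 = 3 is 3.

3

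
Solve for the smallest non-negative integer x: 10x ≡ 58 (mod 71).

10⁻¹ ≡ 64 (mod 71) because 10·64 = 640 = 9·71 + 1.
Multiplying both sides by 64: x ≡ 64·58 = 3712 ≡ 20 (mod 71).
Check: 10·20 = 200 = 2·71 + 58.

20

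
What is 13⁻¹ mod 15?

7

15 = 1·13 + 2
13 = 6·2 + 1
2 = 2·1 + 0
Back-substituting gives 13·7 ≡ 1 (mod 15).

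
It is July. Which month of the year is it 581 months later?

December

Dividing 581 by 12 gives quotient 48 and remainder 5.
July + 5 months → December.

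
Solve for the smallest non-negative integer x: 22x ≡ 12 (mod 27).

3

22⁻¹ ≡ 16 (mod 27) because 22·16 = 352 = 13·27 + 1.
So x ≡ 16·12 = 192 ≡ 3 (mod 27).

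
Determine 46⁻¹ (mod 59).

9

59 = 1·46 + 13
46 = 3·13 + 7
13 = 1·7 + 6
7 = 1·6 + 1
6 = 6·1 + 0
Back-substituting gives 46·9 ≡ 1 (mod 59).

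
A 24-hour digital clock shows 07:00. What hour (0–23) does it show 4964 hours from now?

3

4964 mod 24 = 20 (since 206·24 = 4944).
(7 + 20) mod 24 = 3.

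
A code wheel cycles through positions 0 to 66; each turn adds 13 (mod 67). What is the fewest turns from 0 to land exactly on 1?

31

13·31 = 403 = 6·67 + 1, so 13⁻¹ ≡ 31 (mod 67).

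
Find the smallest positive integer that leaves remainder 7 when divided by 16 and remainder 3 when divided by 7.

87

Since 7·7 ≡ 1 (mod 16), take x = 3 + 7·((7−3)·7 mod 16) = 3 + 7·12 = 87.
Check: 87 mod 16 = 7, 87 mod 7 = 3.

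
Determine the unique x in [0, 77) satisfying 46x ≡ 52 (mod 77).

The inverse of 46 mod 77 is 72 (since 46·72 = 3312 ≡ 1).
So x ≡ 72·52 = 3744 ≡ 48 (mod 77).

48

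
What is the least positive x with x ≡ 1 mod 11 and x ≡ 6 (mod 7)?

Since 7·8 ≡ 1 (mod 11), take x = 6 + 7·((1−6)·8 mod 11) = 6 + 7·4 = 34.
Check: 34 mod 11 = 1, 34 mod 7 = 6.

34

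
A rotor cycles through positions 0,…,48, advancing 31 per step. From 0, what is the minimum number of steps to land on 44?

31⁻¹ ≡ 19 (mod 49) because 31·19 = 589 = 12·49 + 1.
Multiplying both sides by 19: x ≡ 19·44 = 836 ≡ 3 (mod 49).
Check: 31·3 = 93 = 1·49 + 44.

3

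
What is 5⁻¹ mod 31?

25

31 = 6·5 + 1
5 = 5·1 + 0
Back-substituting gives 5·25 ≡ 1 (mod 31).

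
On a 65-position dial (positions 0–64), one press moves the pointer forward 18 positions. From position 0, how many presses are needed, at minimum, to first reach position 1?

18·47 = 846 = 13·65 + 1, so 18⁻¹ ≡ 47 (mod 65).

47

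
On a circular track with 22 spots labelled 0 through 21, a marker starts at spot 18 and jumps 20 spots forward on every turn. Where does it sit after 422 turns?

422·20 = 8440.
8440 mod 22 = 14 (since 383·22 = 8426).
(18 + 14) mod 22 = 10.

10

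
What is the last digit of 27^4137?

Last digits of 7^n: 7, 9, 3, 1 (period 4).
4137 leaves remainder 1 on division by 4, so 27^4137 ends in 7.

7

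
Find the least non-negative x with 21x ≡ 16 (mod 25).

The inverse of 21 mod 25 is 6 (since 21·6 = 126 ≡ 1).
Multiplying both sides by 6: x ≡ 6·16 = 96 ≡ 21 (mod 25).

21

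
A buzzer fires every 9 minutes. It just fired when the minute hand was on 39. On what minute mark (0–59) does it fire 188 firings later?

51

188·9 = 1692.
1692 = 28·60 + 12, so 1692 mod 60 = 12.
(39 + 12) mod 60 = 51.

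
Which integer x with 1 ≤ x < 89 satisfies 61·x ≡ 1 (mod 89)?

54

89 = 1·61 + 28
61 = 2·28 + 5
28 = 5·5 + 3
5 = 1·3 + 2
3 = 1·2 + 1
2 = 2·1 + 0
Back-substituting gives 61·54 ≡ 1 (mod 89).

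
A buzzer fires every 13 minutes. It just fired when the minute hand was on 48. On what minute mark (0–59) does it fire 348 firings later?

348·13 = 4524.
4524 mod 60 = 24 (since 75·60 = 4500).
(48 + 24) mod 60 = 12.

12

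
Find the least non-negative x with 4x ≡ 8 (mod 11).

The inverse of 4 mod 11 is 3 (since 4·3 = 12 ≡ 1).
So x ≡ 3·8 = 24 ≡ 2 (mod 11).

2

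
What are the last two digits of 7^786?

49

Successive squares of 7 mod 100: 7^1≡7, 7^2≡49, 7^4≡1, 7^8≡1, 7^16≡1, 7^32≡1, 7^64≡1, 7^128≡1, 7^256≡1, 7^512≡1.
786 = 2 + 16 + 256 + 512, so 7^786 ≡ 49·1·1·1 ≡ 49 (mod 100).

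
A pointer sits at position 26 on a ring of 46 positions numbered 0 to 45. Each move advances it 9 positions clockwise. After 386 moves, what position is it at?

386·9 = 3474.
3474 mod 46 = 24 (since 75·46 = 3450).
(26 + 24) mod 46 = 4.

4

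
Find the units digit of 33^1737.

3

The units digit of 33^n cycles with period 4: 3, 9, 7, 1, …
1737 leaves remainder 1 on division by 4, so 33^1737 ends in 3.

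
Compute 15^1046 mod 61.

By repeated squaring mod 61: 15^1≡15, 15^2≡42, 15^4≡56, 15^8≡25, 15^16≡15, 15^32≡42, 15^64≡56, 15^128≡25, 15^256≡15, 15^512≡42, 15^1024≡56.
Since 1046 = 2 + 4 + 16 + 1024 in binary, 15^1046 ≡ 42·56·15·56 ≡ 12 (mod 61).

12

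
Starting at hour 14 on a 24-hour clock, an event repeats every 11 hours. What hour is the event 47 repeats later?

3

47·11 = 517.
517 − 21·24 = 13, so 517 ≡ 13 (mod 24).
(14 + 13) mod 24 = 3.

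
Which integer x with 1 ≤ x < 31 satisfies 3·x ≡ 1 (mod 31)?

3·21 = 63 = 2·31 + 1, so 3⁻¹ ≡ 21 (mod 31).

21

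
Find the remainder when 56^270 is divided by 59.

By repeated squaring mod 59: 56^1≡56, 56^2≡9, 56^4≡22, 56^8≡12, 56^16≡26, 56^32≡27, 56^64≡21, 56^128≡28, 56^256≡17.
270 = 2 + 4 + 8 + 256, so 56^270 ≡ 9·22·12·17 ≡ 36 (mod 59).

36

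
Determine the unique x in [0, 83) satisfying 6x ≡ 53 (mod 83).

6⁻¹ ≡ 14 (mod 83) because 6·14 = 84 = 1·83 + 1.
Multiplying both sides by 14: x ≡ 14·53 = 742 ≡ 78 (mod 83).
Check: 6·78 = 468 = 5·83 + 53.

78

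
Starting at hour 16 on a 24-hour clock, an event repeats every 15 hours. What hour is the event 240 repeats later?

16

240·15 = 3600.
3600 − 150·24 = 0, so 3600 ≡ 0 (mod 24).
(16 + 0) mod 24 = 16.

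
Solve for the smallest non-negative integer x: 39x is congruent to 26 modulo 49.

17

39⁻¹ ≡ 44 (mod 49) because 39·44 = 1716 = 35·49 + 1.
So x ≡ 44·26 = 1144 ≡ 17 (mod 49).
Check: 39·17 = 663 = 13·49 + 26.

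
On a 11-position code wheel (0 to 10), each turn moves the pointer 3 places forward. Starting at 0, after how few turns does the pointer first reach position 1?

The inverse of 3 mod 11 is 4 (since 3·4 = 12 ≡ 1).
So x ≡ 4·1 = 4 ≡ 4 (mod 11).

4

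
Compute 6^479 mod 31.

Successive squares of 6 mod 31: 6^1≡6, 6^2≡5, 6^4≡25, 6^8≡5, 6^16≡25, 6^32≡5, 6^64≡25, 6^128≡5, 6^256≡25.
479 = 1 + 2 + 4 + 8 + 16 + 64 + 128 + 256, so 6^479 ≡ 6·5·25·5·25·25·5·25 ≡ 26 (mod 31).

26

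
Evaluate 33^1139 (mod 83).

Successive squares of 33 mod 83: 33^1≡33, 33^2≡10, 33^4≡17, 33^8≡40, 33^16≡23, 33^32≡31, 33^64≡48, 33^128≡63, 33^256≡68, 33^512≡59, 33^1024≡78.
Since 1139 = 1 + 2 + 16 + 32 + 64 + 1024 in binary, 33^1139 ≡ 33·10·23·31·48·78 ≡ 31 (mod 83).

31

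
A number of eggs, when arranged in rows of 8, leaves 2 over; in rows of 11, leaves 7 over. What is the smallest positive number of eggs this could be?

18

x ≡ 2 (mod 8) gives x ∈ {2, 10, 18}.
The first of these with x mod 11 = 7 is 18.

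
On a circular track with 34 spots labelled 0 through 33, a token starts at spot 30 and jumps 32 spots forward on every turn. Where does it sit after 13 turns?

4

13·32 = 416.
416 − 12·34 = 8, so 416 ≡ 8 (mod 34).
(30 + 8) mod 34 = 4.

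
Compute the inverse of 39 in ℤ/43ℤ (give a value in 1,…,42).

32

39·32 = 1248 = 29·43 + 1, so 39⁻¹ ≡ 32 (mod 43).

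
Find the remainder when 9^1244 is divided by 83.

38

Square-and-reduce mod 83: 9^1≡9, 9^2≡81, 9^4≡4, 9^8≡16, 9^16≡7, 9^32≡49, 9^64≡77, 9^128≡36, 9^256≡51, 9^512≡28, 9^1024≡37.
Since 1244 = 4 + 8 + 16 + 64 + 128 + 1024 in binary, 9^1244 ≡ 4·16·7·77·36·37 ≡ 38 (mod 83).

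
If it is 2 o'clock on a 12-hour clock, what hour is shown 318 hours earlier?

318 = 26·12 + 6, so 318 mod 12 = 6.
2 − 6 → 8 on a 12-hour dial.

8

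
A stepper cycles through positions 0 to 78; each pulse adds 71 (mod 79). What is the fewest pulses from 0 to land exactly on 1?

71·69 = 4899 = 62·79 + 1, so 71⁻¹ ≡ 69 (mod 79).

69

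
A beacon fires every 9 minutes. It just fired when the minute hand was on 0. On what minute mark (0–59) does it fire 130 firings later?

130·9 = 1170.
Dividing 1170 by 60 gives quotient 19 and remainder 30.
(0 + 30) mod 60 = 30.

30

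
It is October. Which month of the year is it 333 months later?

333 − 27·12 = 9, so 333 ≡ 9 (mod 12).
October + 9 months → July.

July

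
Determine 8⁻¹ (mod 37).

8·14 = 112 = 3·37 + 1, so 8⁻¹ ≡ 14 (mod 37).

14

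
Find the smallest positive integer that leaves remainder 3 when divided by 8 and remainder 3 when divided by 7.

3

x ≡ 3 (mod 7) gives x ∈ {3}.
The first of these with x mod 8 = 3 is 3.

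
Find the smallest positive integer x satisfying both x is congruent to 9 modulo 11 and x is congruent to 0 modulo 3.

x ≡ 0 (mod 3) gives x ∈ {0, 3, 6, 9}.
The first of these with x mod 11 = 9 is 9.

9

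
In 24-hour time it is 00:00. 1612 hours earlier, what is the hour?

1612 − 67·24 = 4, so 1612 ≡ 4 (mod 24).
(0 − 4) mod 24 = 20.

20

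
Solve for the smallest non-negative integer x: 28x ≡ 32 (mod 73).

22

The inverse of 28 mod 73 is 60 (since 28·60 = 1680 ≡ 1).
Multiplying both sides by 60: x ≡ 60·32 = 1920 ≡ 22 (mod 73).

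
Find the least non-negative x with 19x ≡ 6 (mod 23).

19⁻¹ ≡ 17 (mod 23) because 19·17 = 323 = 14·23 + 1.
Multiplying both sides by 17: x ≡ 17·6 = 102 ≡ 10 (mod 23).
Check: 19·10 = 190 = 8·23 + 6.

10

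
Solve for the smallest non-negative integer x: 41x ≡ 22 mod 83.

39

41⁻¹ ≡ 81 (mod 83) because 41·81 = 3321 = 40·83 + 1.
So x ≡ 81·22 = 1782 ≡ 39 (mod 83).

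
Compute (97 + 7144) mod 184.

Dividing 7144 by 184 gives quotient 38 and remainder 152.
(97 + 152) mod 184 = 65.

65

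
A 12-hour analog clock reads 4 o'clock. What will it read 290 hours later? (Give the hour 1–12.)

6

290 − 24·12 = 2, so 290 ≡ 2 (mod 12).
4 + 2 → 6 on a 12-hour dial.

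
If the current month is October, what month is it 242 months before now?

Dividing 242 by 12 gives quotient 20 and remainder 2.
October − 2 months → August.

August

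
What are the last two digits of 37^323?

By repeated squaring mod 100: 37^1≡37, 37^2≡69, 37^4≡61, 37^8≡21, 37^16≡41, 37^32≡81, 37^64≡61, 37^128≡21, 37^256≡41.
323 = 1 + 2 + 64 + 256, so 37^323 ≡ 37·69·61·41 ≡ 53 (mod 100).

53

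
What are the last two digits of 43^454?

49

By repeated squaring mod 100: 43^1≡43, 43^2≡49, 43^4≡1, 43^8≡1, 43^16≡1, 43^32≡1, 43^64≡1, 43^128≡1, 43^256≡1.
Since 454 = 2 + 4 + 64 + 128 + 256 in binary, 43^454 ≡ 49·1·1·1·1 ≡ 49 (mod 100).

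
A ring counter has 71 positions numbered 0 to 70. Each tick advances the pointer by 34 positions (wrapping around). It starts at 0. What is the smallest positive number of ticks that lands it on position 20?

The inverse of 34 mod 71 is 23 (since 34·23 = 782 ≡ 1).
Multiplying both sides by 23: x ≡ 23·20 = 460 ≡ 34 (mod 71).

34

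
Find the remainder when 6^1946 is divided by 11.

5

By repeated squaring mod 11: 6^1≡6, 6^2≡3, 6^4≡9, 6^8≡4, 6^16≡5, 6^32≡3, 6^64≡9, 6^128≡4, 6^256≡5, 6^512≡3, 6^1024≡9.
Since 1946 = 2 + 8 + 16 + 128 + 256 + 512 + 1024 in binary, 6^1946 ≡ 3·4·5·4·5·3·9 ≡ 5 (mod 11).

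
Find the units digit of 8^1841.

Powers of 8 mod 10 repeat with period 4: 8, 4, 2, 6.
1841 leaves remainder 1 on division by 4, so 8^1841 ends in 8.

8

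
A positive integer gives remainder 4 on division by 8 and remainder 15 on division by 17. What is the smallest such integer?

100

x ≡ 4 (mod 8) gives x ∈ {4, 12, 20, 28, 36, 44, 52, 60, …}.
The first of these with x mod 17 = 15 is 100.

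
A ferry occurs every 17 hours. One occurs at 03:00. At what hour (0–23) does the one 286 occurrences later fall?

286·17 = 4862.
Dividing 4862 by 24 gives quotient 202 and remainder 14.
(3 + 14) mod 24 = 17.

17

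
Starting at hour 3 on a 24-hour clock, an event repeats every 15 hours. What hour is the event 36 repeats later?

36·15 = 540.
540 mod 24 = 12 (since 22·24 = 528).
(3 + 12) mod 24 = 15.

15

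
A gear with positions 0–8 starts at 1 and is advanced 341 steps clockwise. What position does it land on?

0

341 = 37·9 + 8, so 341 mod 9 = 8.
(1 + 8) mod 9 = 0.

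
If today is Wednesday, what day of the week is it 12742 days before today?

12742 − 1820·7 = 2, so 12742 ≡ 2 (mod 7).
Wednesday − 2 days → Monday.

Monday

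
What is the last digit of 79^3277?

9

Powers of 9 mod 10 repeat with period 2: 9, 1.
3277 leaves remainder 1 on division by 2, so 79^3277 ends in 9.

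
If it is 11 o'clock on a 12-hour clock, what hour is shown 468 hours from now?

11

Dividing 468 by 12 gives quotient 39 and remainder 0.
11 + 0 → 11 on a 12-hour dial.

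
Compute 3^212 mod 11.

9

Successive squares of 3 mod 11: 3^1≡3, 3^2≡9, 3^4≡4, 3^8≡5, 3^16≡3, 3^32≡9, 3^64≡4, 3^128≡5.
Since 212 = 4 + 16 + 64 + 128 in binary, 3^212 ≡ 4·3·4·5 ≡ 9 (mod 11).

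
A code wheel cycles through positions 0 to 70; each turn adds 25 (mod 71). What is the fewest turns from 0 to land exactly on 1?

71 = 2·25 + 21
25 = 1·21 + 4
21 = 5·4 + 1
4 = 4·1 + 0
Back-substituting gives 25·54 ≡ 1 (mod 71).

54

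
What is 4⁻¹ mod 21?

16

21 = 5·4 + 1
4 = 4·1 + 0
Back-substituting gives 4·16 ≡ 1 (mod 21).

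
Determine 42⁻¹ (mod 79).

79 = 1·42 + 37
42 = 1·37 + 5
37 = 7·5 + 2
5 = 2·2 + 1
2 = 2·1 + 0
Back-substituting gives 42·32 ≡ 1 (mod 79).

32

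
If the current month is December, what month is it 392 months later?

August

392 mod 12 = 8 (since 32·12 = 384).
December + 8 months → August.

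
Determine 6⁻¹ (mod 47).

47 = 7·6 + 5
6 = 1·5 + 1
5 = 5·1 + 0
Back-substituting gives 6·8 ≡ 1 (mod 47).

8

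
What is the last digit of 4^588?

6

Powers of 4 mod 10 repeat with period 2: 4, 6.
588 mod 2 = 0, so the last digit matches 4^2 = 6.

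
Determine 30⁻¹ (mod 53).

23

53 = 1·30 + 23
30 = 1·23 + 7
23 = 3·7 + 2
7 = 3·2 + 1
2 = 2·1 + 0
Back-substituting gives 30·23 ≡ 1 (mod 53).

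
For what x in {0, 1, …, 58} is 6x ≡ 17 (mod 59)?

6⁻¹ ≡ 10 (mod 59) because 6·10 = 60 = 1·59 + 1.
So x ≡ 10·17 = 170 ≡ 52 (mod 59).

52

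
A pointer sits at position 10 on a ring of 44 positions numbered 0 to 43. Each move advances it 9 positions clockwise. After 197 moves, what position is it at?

197·9 = 1773.
1773 mod 44 = 13 (since 40·44 = 1760).
(10 + 13) mod 44 = 23.

23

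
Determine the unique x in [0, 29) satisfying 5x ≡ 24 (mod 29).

28

The inverse of 5 mod 29 is 6 (since 5·6 = 30 ≡ 1).
So x ≡ 6·24 = 144 ≡ 28 (mod 29).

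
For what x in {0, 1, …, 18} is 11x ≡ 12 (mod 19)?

8

11⁻¹ ≡ 7 (mod 19) because 11·7 = 77 = 4·19 + 1.
So x ≡ 7·12 = 84 ≡ 8 (mod 19).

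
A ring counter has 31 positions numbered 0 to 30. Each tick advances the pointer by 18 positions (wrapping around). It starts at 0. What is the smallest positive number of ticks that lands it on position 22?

The inverse of 18 mod 31 is 19 (since 18·19 = 342 ≡ 1).
So x ≡ 19·22 = 418 ≡ 15 (mod 31).

15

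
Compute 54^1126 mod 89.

42

Square-and-reduce mod 89: 54^1≡54, 54^2≡68, 54^4≡85, 54^8≡16, 54^16≡78, 54^32≡32, 54^64≡45, 54^128≡67, 54^256≡39, 54^512≡8, 54^1024≡64.
Since 1126 = 2 + 4 + 32 + 64 + 1024 in binary, 54^1126 ≡ 68·85·32·45·64 ≡ 42 (mod 89).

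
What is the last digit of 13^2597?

Last digits of 3^n: 3, 9, 7, 1 (period 4).
2597 mod 4 = 1, so the last digit matches 3^1 = 3.

3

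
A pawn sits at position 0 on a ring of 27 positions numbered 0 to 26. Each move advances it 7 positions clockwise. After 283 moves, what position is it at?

10

283·7 = 1981.
Dividing 1981 by 27 gives quotient 73 and remainder 10.
(0 + 10) mod 27 = 10.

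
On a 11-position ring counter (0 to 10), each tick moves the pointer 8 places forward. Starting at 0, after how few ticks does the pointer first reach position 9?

8⁻¹ ≡ 7 (mod 11) because 8·7 = 56 = 5·11 + 1.
Multiplying both sides by 7: x ≡ 7·9 = 63 ≡ 8 (mod 11).

8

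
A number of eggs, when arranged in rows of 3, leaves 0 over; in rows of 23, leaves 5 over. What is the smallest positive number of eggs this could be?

51

x ≡ 0 (mod 3) gives x ∈ {0, 3, 6, 9, 12, 15, 18, 21, …}.
The first of these with x mod 23 = 5 is 51.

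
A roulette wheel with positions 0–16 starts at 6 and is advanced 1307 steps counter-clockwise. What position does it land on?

Dividing 1307 by 17 gives quotient 76 and remainder 15.
(6 − 15) mod 17 = 8.

8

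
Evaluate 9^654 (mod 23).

Successive squares of 9 mod 23: 9^1≡9, 9^2≡12, 9^4≡6, 9^8≡13, 9^16≡8, 9^32≡18, 9^64≡2, 9^128≡4, 9^256≡16, 9^512≡3.
Since 654 = 2 + 4 + 8 + 128 + 512 in binary, 9^654 ≡ 12·6·13·4·3 ≡ 8 (mod 23).

8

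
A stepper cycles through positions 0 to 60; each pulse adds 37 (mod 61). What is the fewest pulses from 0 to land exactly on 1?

33

61 = 1·37 + 24
37 = 1·24 + 13
24 = 1·13 + 11
13 = 1·11 + 2
11 = 5·2 + 1
2 = 2·1 + 0
Back-substituting gives 37·33 ≡ 1 (mod 61).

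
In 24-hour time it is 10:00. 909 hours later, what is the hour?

7

909 − 37·24 = 21, so 909 ≡ 21 (mod 24).
(10 + 21) mod 24 = 7.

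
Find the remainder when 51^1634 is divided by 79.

11

By repeated squaring mod 79: 51^1≡51, 51^2≡73, 51^4≡36, 51^8≡32, 51^16≡76, 51^32≡9, 51^64≡2, 51^128≡4, 51^256≡16, 51^512≡19, 51^1024≡45.
1634 = 2 + 32 + 64 + 512 + 1024, so 51^1634 ≡ 73·9·2·19·45 ≡ 11 (mod 79).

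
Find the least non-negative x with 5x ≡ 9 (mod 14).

13

5⁻¹ ≡ 3 (mod 14) because 5·3 = 15 = 1·14 + 1.
Multiplying both sides by 3: x ≡ 3·9 = 27 ≡ 13 (mod 14).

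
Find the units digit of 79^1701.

9

Powers of 9 mod 10 repeat with period 2: 9, 1.
1701 leaves remainder 1 on division by 2, so 79^1701 ends in 9.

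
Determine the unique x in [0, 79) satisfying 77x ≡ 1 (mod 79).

39

The inverse of 77 mod 79 is 39 (since 77·39 = 3003 ≡ 1).
So x ≡ 39·1 = 39 ≡ 39 (mod 79).
Check: 77·39 = 3003 = 38·79 + 1.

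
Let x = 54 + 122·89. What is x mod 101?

122·89 = 10858.
10858 = 107·101 + 51, so 10858 mod 101 = 51.
(54 + 51) mod 101 = 4.

4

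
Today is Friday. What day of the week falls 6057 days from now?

Sunday

Dividing 6057 by 7 gives quotient 865 and remainder 2.
Friday + 2 days → Sunday.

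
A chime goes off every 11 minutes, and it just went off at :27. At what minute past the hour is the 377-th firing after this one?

34

377·11 = 4147.
4147 = 69·60 + 7, so 4147 mod 60 = 7.
(27 + 7) mod 60 = 34.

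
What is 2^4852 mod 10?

The units digit of 2^n cycles with period 4: 2, 4, 8, 6, …
4852 leaves remainder 0 on division by 4, so 2^4852 ends in 6.

6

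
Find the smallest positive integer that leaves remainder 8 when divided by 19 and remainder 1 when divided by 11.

122

x ≡ 1 (mod 11) gives x ∈ {1, 12, 23, 34, 45, 56, 67, 78, …}.
The first of these with x mod 19 = 8 is 122.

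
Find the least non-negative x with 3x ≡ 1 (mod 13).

9

3⁻¹ ≡ 9 (mod 13) because 3·9 = 27 = 2·13 + 1.
So x ≡ 9·1 = 9 ≡ 9 (mod 13).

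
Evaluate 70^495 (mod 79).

By repeated squaring mod 79: 70^1≡70, 70^2≡2, 70^4≡4, 70^8≡16, 70^16≡19, 70^32≡45, 70^64≡50, 70^128≡51, 70^256≡73.
495 = 1 + 2 + 4 + 8 + 32 + 64 + 128 + 256, so 70^495 ≡ 70·2·4·16·45·50·51·73 ≡ 58 (mod 79).

58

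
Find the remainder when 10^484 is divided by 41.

Successive squares of 10 mod 41: 10^1≡10, 10^2≡18, 10^4≡37, 10^8≡16, 10^16≡10, 10^32≡18, 10^64≡37, 10^128≡16, 10^256≡10.
Since 484 = 4 + 32 + 64 + 128 + 256 in binary, 10^484 ≡ 37·18·37·16·10 ≡ 37 (mod 41).

37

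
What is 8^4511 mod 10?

The units digit of 8^n cycles with period 4: 8, 4, 2, 6, …
4511 mod 4 = 3, so the last digit matches 8^3 = 2.

2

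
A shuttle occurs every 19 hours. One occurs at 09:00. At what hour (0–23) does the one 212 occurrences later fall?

5

212·19 = 4028.
4028 mod 24 = 20 (since 167·24 = 4008).
(9 + 20) mod 24 = 5.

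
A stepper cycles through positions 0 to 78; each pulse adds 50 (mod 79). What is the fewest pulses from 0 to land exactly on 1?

49

79 = 1·50 + 29
50 = 1·29 + 21
29 = 1·21 + 8
21 = 2·8 + 5
8 = 1·5 + 3
5 = 1·3 + 2
3 = 1·2 + 1
2 = 2·1 + 0
Back-substituting gives 50·49 ≡ 1 (mod 79).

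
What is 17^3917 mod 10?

7

Last digits of 7^n: 7, 9, 3, 1 (period 4).
3917 mod 4 = 1, so the last digit matches 7^1 = 7.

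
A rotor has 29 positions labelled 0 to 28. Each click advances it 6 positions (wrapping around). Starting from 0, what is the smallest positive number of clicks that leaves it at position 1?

29 = 4·6 + 5
6 = 1·5 + 1
5 = 5·1 + 0
Back-substituting gives 6·5 ≡ 1 (mod 29).

5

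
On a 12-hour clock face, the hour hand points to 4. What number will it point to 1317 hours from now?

Dividing 1317 by 12 gives quotient 109 and remainder 9.
4 + 9 → 1 on a 12-hour dial.

1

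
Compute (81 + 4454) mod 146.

9

4454 mod 146 = 74 (since 30·146 = 4380).
(81 + 74) mod 146 = 9.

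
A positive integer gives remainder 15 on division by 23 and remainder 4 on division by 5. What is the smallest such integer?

84

Since 5·14 ≡ 1 (mod 23), take x = 4 + 5·((15−4)·14 mod 23) = 4 + 5·16 = 84.
Check: 84 mod 23 = 15, 84 mod 5 = 4.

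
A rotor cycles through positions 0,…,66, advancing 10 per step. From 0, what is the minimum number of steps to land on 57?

66

10⁻¹ ≡ 47 (mod 67) because 10·47 = 470 = 7·67 + 1.
So x ≡ 47·57 = 2679 ≡ 66 (mod 67).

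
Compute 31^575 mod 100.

51

By repeated squaring mod 100: 31^1≡31, 31^2≡61, 31^4≡21, 31^8≡41, 31^16≡81, 31^32≡61, 31^64≡21, 31^128≡41, 31^256≡81, 31^512≡61.
575 = 1 + 2 + 4 + 8 + 16 + 32 + 512, so 31^575 ≡ 31·61·21·41·81·61·61 ≡ 51 (mod 100).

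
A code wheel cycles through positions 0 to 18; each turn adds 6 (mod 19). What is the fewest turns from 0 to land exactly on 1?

16

6·16 = 96 = 5·19 + 1, so 6⁻¹ ≡ 16 (mod 19).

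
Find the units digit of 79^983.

9

Powers of 9 mod 10 repeat with period 2: 9, 1.
983 mod 2 = 1, so the last digit matches 9^1 = 9.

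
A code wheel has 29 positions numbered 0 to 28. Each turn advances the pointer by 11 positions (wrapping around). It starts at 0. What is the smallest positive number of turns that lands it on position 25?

11⁻¹ ≡ 8 (mod 29) because 11·8 = 88 = 3·29 + 1.
So x ≡ 8·25 = 200 ≡ 26 (mod 29).
Check: 11·26 = 286 = 9·29 + 25.

26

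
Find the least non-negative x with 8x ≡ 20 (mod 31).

8⁻¹ ≡ 4 (mod 31) because 8·4 = 32 = 1·31 + 1.
So x ≡ 4·20 = 80 ≡ 18 (mod 31).

18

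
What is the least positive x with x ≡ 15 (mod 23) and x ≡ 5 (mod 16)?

x ≡ 5 (mod 16) gives x ∈ {5, 21, 37, 53, 69, 85, 101, 117, …}.
The first of these with x mod 23 = 15 is 245.

245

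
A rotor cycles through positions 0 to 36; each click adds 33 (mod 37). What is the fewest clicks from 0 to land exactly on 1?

33·9 = 297 = 8·37 + 1, so 33⁻¹ ≡ 9 (mod 37).

9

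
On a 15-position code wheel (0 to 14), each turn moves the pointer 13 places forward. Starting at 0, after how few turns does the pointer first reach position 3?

6

The inverse of 13 mod 15 is 7 (since 13·7 = 91 ≡ 1).
So x ≡ 7·3 = 21 ≡ 6 (mod 15).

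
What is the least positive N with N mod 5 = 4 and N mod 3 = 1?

4

Since 3·2 ≡ 1 (mod 5), take x = 1 + 3·((4−1)·2 mod 5) = 1 + 3·1 = 4.
Check: 4 mod 5 = 4, 4 mod 3 = 1.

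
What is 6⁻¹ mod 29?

5

29 = 4·6 + 5
6 = 1·5 + 1
5 = 5·1 + 0
Back-substituting gives 6·5 ≡ 1 (mod 29).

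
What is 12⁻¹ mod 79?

33

79 = 6·12 + 7
12 = 1·7 + 5
7 = 1·5 + 2
5 = 2·2 + 1
2 = 2·1 + 0
Back-substituting gives 12·33 ≡ 1 (mod 79).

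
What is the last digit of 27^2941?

Powers of 7 mod 10 repeat with period 4: 7, 9, 3, 1.
2941 leaves remainder 1 on division by 4, so 27^2941 ends in 7.

7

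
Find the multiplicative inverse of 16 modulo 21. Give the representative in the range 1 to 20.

4

21 = 1·16 + 5
16 = 3·5 + 1
5 = 5·1 + 0
Back-substituting gives 16·4 ≡ 1 (mod 21).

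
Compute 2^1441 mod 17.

Square-and-reduce mod 17: 2^1≡2, 2^2≡4, 2^4≡16, 2^8≡1, 2^16≡1, 2^32≡1, 2^64≡1, 2^128≡1, 2^256≡1, 2^512≡1, 2^1024≡1.
1441 = 1 + 32 + 128 + 256 + 1024, so 2^1441 ≡ 2·1·1·1·1 ≡ 2 (mod 17).

2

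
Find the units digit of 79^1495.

9

Last digits of 9^n: 9, 1 (period 2).
1495 mod 2 = 1, so the last digit matches 9^1 = 9.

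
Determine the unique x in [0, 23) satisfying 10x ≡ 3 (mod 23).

10⁻¹ ≡ 7 (mod 23) because 10·7 = 70 = 3·23 + 1.
So x ≡ 7·3 = 21 ≡ 21 (mod 23).

21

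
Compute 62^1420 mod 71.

Successive squares of 62 mod 71: 62^1≡62, 62^2≡10, 62^4≡29, 62^8≡60, 62^16≡50, 62^32≡15, 62^64≡12, 62^128≡2, 62^256≡4, 62^512≡16, 62^1024≡43.
1420 = 4 + 8 + 128 + 256 + 1024, so 62^1420 ≡ 29·60·2·4·43 ≡ 30 (mod 71).

30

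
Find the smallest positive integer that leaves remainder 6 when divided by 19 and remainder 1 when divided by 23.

139

Since 23·5 ≡ 1 (mod 19), take x = 1 + 23·((6−1)·5 mod 19) = 1 + 23·6 = 139.
Check: 139 mod 19 = 6, 139 mod 23 = 1.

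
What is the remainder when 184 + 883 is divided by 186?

883 − 4·186 = 139, so 883 ≡ 139 (mod 186).
(184 + 139) mod 186 = 137.

137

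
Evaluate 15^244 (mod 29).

24

Square-and-reduce mod 29: 15^1≡15, 15^2≡22, 15^4≡20, 15^8≡23, 15^16≡7, 15^32≡20, 15^64≡23, 15^128≡7.
Since 244 = 4 + 16 + 32 + 64 + 128 in binary, 15^244 ≡ 20·7·20·23·7 ≡ 24 (mod 29).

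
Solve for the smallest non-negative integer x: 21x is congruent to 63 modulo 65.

3

The inverse of 21 mod 65 is 31 (since 21·31 = 651 ≡ 1).
So x ≡ 31·63 = 1953 ≡ 3 (mod 65).
Check: 21·3 = 63 = 0·65 + 63.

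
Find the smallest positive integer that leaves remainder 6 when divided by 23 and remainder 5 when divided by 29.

121

Since 29·4 ≡ 1 (mod 23), take x = 5 + 29·((6−5)·4 mod 23) = 5 + 29·4 = 121.
Check: 121 mod 23 = 6, 121 mod 29 = 5.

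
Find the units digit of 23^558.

The units digit of 23^n cycles with period 4: 3, 9, 7, 1, …
558 leaves remainder 2 on division by 4, so 23^558 ends in 9.

9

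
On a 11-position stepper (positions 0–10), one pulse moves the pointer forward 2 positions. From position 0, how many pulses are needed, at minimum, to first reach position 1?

2·6 = 12 = 1·11 + 1, so 2⁻¹ ≡ 6 (mod 11).

6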